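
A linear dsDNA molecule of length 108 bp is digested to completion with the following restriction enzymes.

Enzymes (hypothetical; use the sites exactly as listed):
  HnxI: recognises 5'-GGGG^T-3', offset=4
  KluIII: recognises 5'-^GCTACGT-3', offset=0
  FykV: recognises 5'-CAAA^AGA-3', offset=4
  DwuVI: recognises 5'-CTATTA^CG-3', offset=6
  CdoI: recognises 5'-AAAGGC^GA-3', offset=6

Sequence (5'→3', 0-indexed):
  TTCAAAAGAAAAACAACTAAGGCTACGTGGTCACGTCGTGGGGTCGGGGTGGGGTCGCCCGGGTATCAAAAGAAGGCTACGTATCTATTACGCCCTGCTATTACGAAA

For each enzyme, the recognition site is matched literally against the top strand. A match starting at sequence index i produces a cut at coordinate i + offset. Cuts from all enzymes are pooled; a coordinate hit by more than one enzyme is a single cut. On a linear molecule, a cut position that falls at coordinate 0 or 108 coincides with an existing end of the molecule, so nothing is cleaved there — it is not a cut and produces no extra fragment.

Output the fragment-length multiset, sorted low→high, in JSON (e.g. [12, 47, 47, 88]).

Site scan:
  HnxI (GGGGT, off=4): starts [39, 45, 50] → cuts [43, 49, 54]
  KluIII (GCTACGT, off=0): starts [21, 75] → cuts [21, 75]
  FykV (CAAAAGA, off=4): starts [2, 66] → cuts [6, 70]
  DwuVI (CTATTACG, off=6): starts [84, 97] → cuts [90, 103]
  CdoI (AAAGGCGA, off=6): no sites

Pooled cuts: [6, 21, 43, 49, 54, 70, 75, 90, 103]

Fragment lengths:
  [0,6): 6 bp
  [6,21): 15 bp
  [21,43): 22 bp
  [43,49): 6 bp
  [49,54): 5 bp
  [54,70): 16 bp
  [70,75): 5 bp
  [75,90): 15 bp
  [90,103): 13 bp
  [103,108): 5 bp

[5,5,5,6,6,13,15,15,16,22]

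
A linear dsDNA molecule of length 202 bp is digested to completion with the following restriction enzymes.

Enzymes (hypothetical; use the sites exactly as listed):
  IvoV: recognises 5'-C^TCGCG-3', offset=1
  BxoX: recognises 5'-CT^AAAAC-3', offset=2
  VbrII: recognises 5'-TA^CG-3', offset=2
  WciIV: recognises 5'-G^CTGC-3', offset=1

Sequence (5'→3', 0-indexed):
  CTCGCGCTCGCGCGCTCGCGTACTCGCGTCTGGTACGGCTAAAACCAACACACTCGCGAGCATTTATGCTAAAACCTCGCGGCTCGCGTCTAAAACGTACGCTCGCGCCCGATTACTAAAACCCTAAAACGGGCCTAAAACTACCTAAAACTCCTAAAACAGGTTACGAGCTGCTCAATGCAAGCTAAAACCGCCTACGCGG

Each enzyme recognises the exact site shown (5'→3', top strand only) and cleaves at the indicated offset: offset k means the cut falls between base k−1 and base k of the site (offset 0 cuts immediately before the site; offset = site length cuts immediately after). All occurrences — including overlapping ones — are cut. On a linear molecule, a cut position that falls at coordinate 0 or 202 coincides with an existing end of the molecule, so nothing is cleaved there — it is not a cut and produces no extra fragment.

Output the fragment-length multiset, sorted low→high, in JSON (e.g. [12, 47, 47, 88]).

[1,3,4,5,5,6,6,7,8,8,8,8,8,9,10,11,11,11,12,13,15,16,17]

Scan for sites:
  IvoV CTCGCG/1: at [0, 6, 14, 22, 52, 75, 82, 101] ⇒ [1, 7, 15, 23, 53, 76, 83, 102]
  BxoX CTAAAAC/2: at [38, 68, 89, 115, 123, 134, 144, 153, 184] ⇒ [40, 70, 91, 117, 125, 136, 146, 155, 186]
  VbrII TACG/2: at [33, 97, 164, 195] ⇒ [35, 99, 166, 197]
  WciIV GCTGC/1: at [169] ⇒ [170]

All cut coordinates (distinct, sorted): [1, 7, 15, 23, 35, 40, 53, 70, 76, 83, 91, 99, 102, 117, 125, 136, 146, 155, 166, 170, 186, 197]

Fragment lengths:
  [0,1): 1 bp
  [1,7): 6 bp
  [7,15): 8 bp
  [15,23): 8 bp
  [23,35): 12 bp
  [35,40): 5 bp
  [40,53): 13 bp
  [53,70): 17 bp
  [70,76): 6 bp
  [76,83): 7 bp
  [83,91): 8 bp
  [91,99): 8 bp
  [99,102): 3 bp
  [102,117): 15 bp
  [117,125): 8 bp
  [125,136): 11 bp
  [136,146): 10 bp
  [146,155): 9 bp
  [155,166): 11 bp
  [166,170): 4 bp
  [170,186): 16 bp
  [186,197): 11 bp
  [197,202): 5 bp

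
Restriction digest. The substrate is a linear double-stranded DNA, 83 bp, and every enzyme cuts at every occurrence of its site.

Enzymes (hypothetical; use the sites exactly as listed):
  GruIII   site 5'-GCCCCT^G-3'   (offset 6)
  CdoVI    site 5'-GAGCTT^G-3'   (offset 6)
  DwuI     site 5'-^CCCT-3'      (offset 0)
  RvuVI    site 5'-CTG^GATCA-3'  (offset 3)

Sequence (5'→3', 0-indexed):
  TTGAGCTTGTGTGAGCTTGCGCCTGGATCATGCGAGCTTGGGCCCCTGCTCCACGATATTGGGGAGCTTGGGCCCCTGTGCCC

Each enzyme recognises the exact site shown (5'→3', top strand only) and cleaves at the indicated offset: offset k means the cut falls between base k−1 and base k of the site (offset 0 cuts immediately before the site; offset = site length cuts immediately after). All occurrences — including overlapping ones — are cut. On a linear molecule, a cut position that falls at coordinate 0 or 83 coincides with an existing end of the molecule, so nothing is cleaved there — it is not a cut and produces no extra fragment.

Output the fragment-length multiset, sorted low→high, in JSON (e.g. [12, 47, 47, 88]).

Site scan:
  GruIII (GCCCCTG, off=6): starts [41, 71] → cuts [47, 77]
  CdoVI (GAGCTTG, off=6): starts [2, 12, 33, 63] → cuts [8, 18, 39, 69]
  DwuI (CCCT, off=0): starts [43, 73] → cuts [43, 73]
  RvuVI (CTGGATCA, off=3): starts [22] → cuts [25]

All cut coordinates (distinct, sorted): [8, 18, 25, 39, 43, 47, 69, 73, 77]

Fragment lengths:
  [0,8): 8 bp
  [8,18): 10 bp
  [18,25): 7 bp
  [25,39): 14 bp
  [39,43): 4 bp
  [43,47): 4 bp
  [47,69): 22 bp
  [69,73): 4 bp
  [73,77): 4 bp
  [77,83): 6 bp

[4,4,4,4,6,7,8,10,14,22]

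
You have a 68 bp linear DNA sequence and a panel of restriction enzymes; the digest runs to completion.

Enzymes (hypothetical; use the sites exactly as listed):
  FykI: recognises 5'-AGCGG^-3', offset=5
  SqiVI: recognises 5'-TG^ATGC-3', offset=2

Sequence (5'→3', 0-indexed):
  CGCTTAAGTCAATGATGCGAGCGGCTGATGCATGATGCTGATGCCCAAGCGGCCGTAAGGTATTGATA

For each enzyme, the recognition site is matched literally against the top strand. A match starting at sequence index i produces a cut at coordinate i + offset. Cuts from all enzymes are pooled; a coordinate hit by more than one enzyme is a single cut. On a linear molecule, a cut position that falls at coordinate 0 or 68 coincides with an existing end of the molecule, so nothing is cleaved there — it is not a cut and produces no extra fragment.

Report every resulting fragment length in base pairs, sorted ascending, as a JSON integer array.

Per-enzyme occurrences:
  FykI AGCGG/5: at [19, 47] ⇒ [24, 52]
  SqiVI TGATGC/2: at [12, 25, 32, 38] ⇒ [14, 27, 34, 40]

All cut coordinates (distinct, sorted): [14, 24, 27, 34, 40, 52]

Fragment lengths:
  [0,14): 14 bp
  [14,24): 10 bp
  [24,27): 3 bp
  [27,34): 7 bp
  [34,40): 6 bp
  [40,52): 12 bp
  [52,68): 16 bp

[3,6,7,10,12,14,16]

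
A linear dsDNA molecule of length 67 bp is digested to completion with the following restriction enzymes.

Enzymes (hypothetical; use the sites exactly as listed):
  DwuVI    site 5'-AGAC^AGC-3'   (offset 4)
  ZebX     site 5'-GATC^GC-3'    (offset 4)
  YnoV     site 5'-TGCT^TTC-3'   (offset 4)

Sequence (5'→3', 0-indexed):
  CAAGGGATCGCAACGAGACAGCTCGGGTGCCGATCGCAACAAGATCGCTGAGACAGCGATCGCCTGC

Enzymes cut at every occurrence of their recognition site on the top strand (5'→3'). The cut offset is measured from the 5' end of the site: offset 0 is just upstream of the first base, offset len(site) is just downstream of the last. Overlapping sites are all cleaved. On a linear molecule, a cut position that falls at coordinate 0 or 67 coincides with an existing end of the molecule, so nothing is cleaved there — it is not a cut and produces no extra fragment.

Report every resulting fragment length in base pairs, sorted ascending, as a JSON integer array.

[6,7,8,9,10,11,16]

Site scan:
  DwuVI (AGACAGC, off=4): starts [15, 50] → cuts [19, 54]
  ZebX (GATCGC, off=4): starts [5, 31, 42, 57] → cuts [9, 35, 46, 61]
  YnoV (TGCTTTC, off=4): no sites

Pooled cuts: [9, 19, 35, 46, 54, 61]

Fragments:
  [0,9): 9 bp
  [9,19): 10 bp
  [19,35): 16 bp
  [35,46): 11 bp
  [46,54): 8 bp
  [54,61): 7 bp
  [61,67): 6 bp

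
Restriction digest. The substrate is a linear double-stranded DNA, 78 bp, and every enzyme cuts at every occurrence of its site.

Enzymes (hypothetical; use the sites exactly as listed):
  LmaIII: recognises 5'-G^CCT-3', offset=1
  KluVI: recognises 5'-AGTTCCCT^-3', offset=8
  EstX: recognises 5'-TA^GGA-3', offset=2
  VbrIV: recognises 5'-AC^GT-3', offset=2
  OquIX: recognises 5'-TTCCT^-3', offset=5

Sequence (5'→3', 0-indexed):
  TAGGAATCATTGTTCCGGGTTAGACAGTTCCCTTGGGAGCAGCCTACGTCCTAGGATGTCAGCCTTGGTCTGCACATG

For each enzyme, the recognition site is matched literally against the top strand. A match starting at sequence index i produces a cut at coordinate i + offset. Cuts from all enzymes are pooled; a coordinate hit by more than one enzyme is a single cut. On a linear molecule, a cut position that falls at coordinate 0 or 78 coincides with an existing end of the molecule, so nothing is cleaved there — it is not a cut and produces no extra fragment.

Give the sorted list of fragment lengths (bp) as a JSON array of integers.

Per-enzyme occurrences:
  LmaIII (GCCT, off=1): starts [41, 61] → cuts [42, 62]
  KluVI (AGTTCCCT, off=8): starts [25] → cuts [33]
  EstX (TAGGA, off=2): starts [0, 51] → cuts [2, 53]
  VbrIV (ACGT, off=2): starts [45] → cuts [47]
  OquIX (TTCCT, off=5): no sites

Pooled cuts: [2, 33, 42, 47, 53, 62]

Fragments:
  [0,2): 2 bp
  [2,33): 31 bp
  [33,42): 9 bp
  [42,47): 5 bp
  [47,53): 6 bp
  [53,62): 9 bp
  [62,78): 16 bp

[2,5,6,9,9,16,31]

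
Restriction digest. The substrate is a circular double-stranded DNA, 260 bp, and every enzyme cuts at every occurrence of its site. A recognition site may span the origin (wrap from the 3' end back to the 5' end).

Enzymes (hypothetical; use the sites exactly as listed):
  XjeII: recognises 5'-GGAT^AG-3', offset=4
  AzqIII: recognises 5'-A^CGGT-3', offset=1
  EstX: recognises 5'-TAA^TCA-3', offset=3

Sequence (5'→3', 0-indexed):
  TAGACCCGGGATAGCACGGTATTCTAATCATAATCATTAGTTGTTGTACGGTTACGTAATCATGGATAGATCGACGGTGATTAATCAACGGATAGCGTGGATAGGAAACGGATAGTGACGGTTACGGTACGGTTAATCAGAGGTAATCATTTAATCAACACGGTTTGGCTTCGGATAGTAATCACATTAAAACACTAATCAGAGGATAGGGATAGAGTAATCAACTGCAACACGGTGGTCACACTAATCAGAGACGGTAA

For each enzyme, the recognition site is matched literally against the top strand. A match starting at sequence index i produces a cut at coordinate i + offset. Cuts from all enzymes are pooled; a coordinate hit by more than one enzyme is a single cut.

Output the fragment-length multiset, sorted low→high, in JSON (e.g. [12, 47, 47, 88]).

[4,5,5,5,6,6,6,6,7,7,7,7,8,8,9,9,9,10,10,11,11,11,12,15,15,16,17,18]

Per-enzyme occurrences:
  XjeII (GGATAG, off=4): starts [8, 63, 89, 98, 109, 172, 203, 209] → cuts [12, 67, 93, 102, 113, 176, 207, 213]
  AzqIII (ACGGT, off=1): starts [15, 47, 73, 117, 123, 128, 159, 231, 253] → cuts [16, 48, 74, 118, 124, 129, 160, 232, 254]
  EstX (TAATCA, off=3): starts [24, 30, 56, 81, 133, 143, 151, 178, 195, 217, 244] → cuts [27, 33, 59, 84, 136, 146, 154, 181, 198, 220, 247]

Pooled cuts: [12, 16, 27, 33, 48, 59, 67, 74, 84, 93, 102, 113, 118, 124, 129, 136, 146, 154, 160, 176, 181, 198, 207, 213, 220, 232, 247, 254]

Fragment lengths:
  12→16: 4 bp
  16→27: 11 bp
  27→33: 6 bp
  33→48: 15 bp
  48→59: 11 bp
  59→67: 8 bp
  67→74: 7 bp
  74→84: 10 bp
  84→93: 9 bp
  93→102: 9 bp
  102→113: 11 bp
  113→118: 5 bp
  118→124: 6 bp
  124→129: 5 bp
  129→136: 7 bp
  136→146: 10 bp
  146→154: 8 bp
  154→160: 6 bp
  160→176: 16 bp
  176→181: 5 bp
  181→198: 17 bp
  198→207: 9 bp
  207→213: 6 bp
  213→220: 7 bp
  220→232: 12 bp
  232→247: 15 bp
  247→254: 7 bp
  254→12 (wrap): 260-254+12 = 18 bp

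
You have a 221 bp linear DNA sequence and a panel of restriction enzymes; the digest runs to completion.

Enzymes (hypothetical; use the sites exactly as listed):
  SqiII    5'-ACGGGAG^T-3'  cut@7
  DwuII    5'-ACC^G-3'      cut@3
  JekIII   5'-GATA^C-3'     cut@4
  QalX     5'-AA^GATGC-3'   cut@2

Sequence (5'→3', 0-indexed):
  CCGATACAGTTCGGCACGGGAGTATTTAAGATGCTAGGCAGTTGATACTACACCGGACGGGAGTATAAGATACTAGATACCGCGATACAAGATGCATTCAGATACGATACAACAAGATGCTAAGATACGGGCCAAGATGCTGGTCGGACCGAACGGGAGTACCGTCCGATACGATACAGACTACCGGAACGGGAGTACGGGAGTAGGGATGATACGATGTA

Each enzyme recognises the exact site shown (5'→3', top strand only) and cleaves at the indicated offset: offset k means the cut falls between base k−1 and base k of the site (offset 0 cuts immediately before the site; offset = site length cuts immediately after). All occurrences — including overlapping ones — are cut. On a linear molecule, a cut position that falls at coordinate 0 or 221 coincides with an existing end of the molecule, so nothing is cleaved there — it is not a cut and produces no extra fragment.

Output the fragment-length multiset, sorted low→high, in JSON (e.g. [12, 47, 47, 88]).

[2,3,4,5,5,6,6,6,7,7,7,7,8,8,8,9,9,9,9,10,11,12,14,15,16,18]

Per-enzyme occurrences:
  SqiII ACGGGAGT/7: at [15, 56, 152, 188, 196] ⇒ [22, 63, 159, 195, 203]
  DwuII ACCG/3: at [51, 78, 147, 160, 182] ⇒ [54, 81, 150, 163, 185]
  JekIII GATAC/4: at [2, 43, 68, 75, 83, 100, 105, 123, 167, 172, 210] ⇒ [6, 47, 72, 79, 87, 104, 109, 127, 171, 176, 214]
  QalX AAGATGC/2: at [27, 88, 113, 133] ⇒ [29, 90, 115, 135]

All cut coordinates (distinct, sorted): [6, 22, 29, 47, 54, 63, 72, 79, 81, 87, 90, 104, 109, 115, 127, 135, 150, 159, 163, 171, 176, 185, 195, 203, 214]

Fragment lengths:
  [0,6): 6 bp
  [6,22): 16 bp
  [22,29): 7 bp
  [29,47): 18 bp
  [47,54): 7 bp
  [54,63): 9 bp
  [63,72): 9 bp
  [72,79): 7 bp
  [79,81): 2 bp
  [81,87): 6 bp
  [87,90): 3 bp
  [90,104): 14 bp
  [104,109): 5 bp
  [109,115): 6 bp
  [115,127): 12 bp
  [127,135): 8 bp
  [135,150): 15 bp
  [150,159): 9 bp
  [159,163): 4 bp
  [163,171): 8 bp
  [171,176): 5 bp
  [176,185): 9 bp
  [185,195): 10 bp
  [195,203): 8 bp
  [203,214): 11 bp
  [214,221): 7 bp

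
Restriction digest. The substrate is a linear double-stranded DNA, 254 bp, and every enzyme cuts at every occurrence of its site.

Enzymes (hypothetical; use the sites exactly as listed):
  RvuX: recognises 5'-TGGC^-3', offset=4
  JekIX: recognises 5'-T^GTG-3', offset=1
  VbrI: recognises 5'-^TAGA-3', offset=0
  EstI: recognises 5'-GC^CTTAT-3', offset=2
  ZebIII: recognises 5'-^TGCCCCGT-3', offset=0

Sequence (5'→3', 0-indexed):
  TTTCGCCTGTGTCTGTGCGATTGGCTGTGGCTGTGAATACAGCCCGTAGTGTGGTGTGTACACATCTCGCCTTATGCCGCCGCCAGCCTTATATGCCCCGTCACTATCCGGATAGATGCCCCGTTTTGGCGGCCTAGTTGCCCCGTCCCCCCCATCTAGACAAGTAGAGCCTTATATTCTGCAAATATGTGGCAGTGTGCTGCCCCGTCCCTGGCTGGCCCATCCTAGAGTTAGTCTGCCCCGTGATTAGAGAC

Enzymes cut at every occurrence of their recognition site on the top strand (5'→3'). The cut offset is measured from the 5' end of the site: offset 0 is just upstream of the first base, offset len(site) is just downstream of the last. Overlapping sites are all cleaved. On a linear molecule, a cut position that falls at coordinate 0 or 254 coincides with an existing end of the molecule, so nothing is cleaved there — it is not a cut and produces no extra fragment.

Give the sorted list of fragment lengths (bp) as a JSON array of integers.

[1,1,3,4,4,4,5,5,5,6,6,6,6,7,8,8,8,11,11,11,14,15,15,17,18,18,18,19]

Per-enzyme occurrences:
  RvuX (TGGC, off=4): starts [21, 27, 126, 189, 211, 215] → cuts [25, 31, 130, 193, 215, 219]
  JekIX (TGTG, off=1): starts [7, 13, 25, 31, 49, 54, 187, 195] → cuts [8, 14, 26, 32, 50, 55, 188, 196]
  VbrI (TAGA, off=0): starts [112, 156, 164, 225, 247] → cuts [112, 156, 164, 225, 247]
  EstI (GCCTTAT, off=2): starts [68, 85, 168] → cuts [70, 87, 170]
  ZebIII (TGCCCCGT, off=0): starts [93, 116, 138, 200, 236] → cuts [93, 116, 138, 200, 236]

All cut coordinates (distinct, sorted): [8, 14, 25, 26, 31, 32, 50, 55, 70, 87, 93, 112, 116, 130, 138, 156, 164, 170, 188, 193, 196, 200, 215, 219, 225, 236, 247]

Fragments:
  [0,8): 8 bp
  [8,14): 6 bp
  [14,25): 11 bp
  [25,26): 1 bp
  [26,31): 5 bp
  [31,32): 1 bp
  [32,50): 18 bp
  [50,55): 5 bp
  [55,70): 15 bp
  [70,87): 17 bp
  [87,93): 6 bp
  [93,112): 19 bp
  [112,116): 4 bp
  [116,130): 14 bp
  [130,138): 8 bp
  [138,156): 18 bp
  [156,164): 8 bp
  [164,170): 6 bp
  [170,188): 18 bp
  [188,193): 5 bp
  [193,196): 3 bp
  [196,200): 4 bp
  [200,215): 15 bp
  [215,219): 4 bp
  [219,225): 6 bp
  [225,236): 11 bp
  [236,247): 11 bp
  [247,254): 7 bp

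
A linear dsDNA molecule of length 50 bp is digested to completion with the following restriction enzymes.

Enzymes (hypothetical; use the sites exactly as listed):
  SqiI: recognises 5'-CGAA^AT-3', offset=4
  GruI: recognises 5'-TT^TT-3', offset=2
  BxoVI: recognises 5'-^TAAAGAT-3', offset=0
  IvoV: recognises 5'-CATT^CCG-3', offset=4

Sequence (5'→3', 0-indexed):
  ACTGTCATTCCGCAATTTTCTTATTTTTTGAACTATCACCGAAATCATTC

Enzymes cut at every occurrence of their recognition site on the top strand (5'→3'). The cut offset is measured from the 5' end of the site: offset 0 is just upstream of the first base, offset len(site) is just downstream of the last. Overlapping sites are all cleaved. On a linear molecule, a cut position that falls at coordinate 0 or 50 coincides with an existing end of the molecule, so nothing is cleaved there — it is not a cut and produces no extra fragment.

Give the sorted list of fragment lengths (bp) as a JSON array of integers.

Per-enzyme occurrences:
  SqiI (CGAAAT, off=4): starts [39] → cuts [43]
  GruI (TTTT, off=2): starts [15, 23, 24, 25] → cuts [17, 25, 26, 27]
  BxoVI (TAAAGAT, off=0): no sites
  IvoV (CATTCCG, off=4): starts [5] → cuts [9]

All cut coordinates (distinct, sorted): [9, 17, 25, 26, 27, 43]

Fragment lengths:
  [0,9): 9 bp
  [9,17): 8 bp
  [17,25): 8 bp
  [25,26): 1 bp
  [26,27): 1 bp
  [27,43): 16 bp
  [43,50): 7 bp

[1,1,7,8,8,9,16]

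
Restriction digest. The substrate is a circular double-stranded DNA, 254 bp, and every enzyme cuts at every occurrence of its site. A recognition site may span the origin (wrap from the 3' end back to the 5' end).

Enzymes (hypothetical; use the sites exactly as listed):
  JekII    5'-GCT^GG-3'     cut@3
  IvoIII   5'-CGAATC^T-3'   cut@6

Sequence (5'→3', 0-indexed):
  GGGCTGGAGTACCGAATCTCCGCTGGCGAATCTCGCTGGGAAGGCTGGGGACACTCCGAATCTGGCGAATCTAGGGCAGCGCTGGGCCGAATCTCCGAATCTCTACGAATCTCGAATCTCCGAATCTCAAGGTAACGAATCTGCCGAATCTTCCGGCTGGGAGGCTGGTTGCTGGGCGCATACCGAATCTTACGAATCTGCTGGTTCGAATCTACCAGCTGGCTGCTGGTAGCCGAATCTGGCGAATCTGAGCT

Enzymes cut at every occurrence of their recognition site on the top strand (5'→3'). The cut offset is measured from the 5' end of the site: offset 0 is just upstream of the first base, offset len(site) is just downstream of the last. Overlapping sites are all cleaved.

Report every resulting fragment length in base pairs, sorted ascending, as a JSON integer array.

Per-enzyme occurrences:
  JekII (GCTGG, off=3): starts [2, 21, 34, 43, 80, 155, 163, 170, 199, 217, 224, 251] → cuts [0, 5, 24, 37, 46, 83, 158, 166, 173, 202, 220, 227]
  IvoIII (CGAATCT, off=6): starts [12, 26, 56, 65, 87, 95, 105, 112, 120, 135, 144, 183, 192, 206, 233, 242] → cuts [18, 32, 62, 71, 93, 101, 111, 118, 126, 141, 150, 189, 198, 212, 239, 248]

Pooled cuts: [0, 5, 18, 24, 32, 37, 46, 62, 71, 83, 93, 101, 111, 118, 126, 141, 150, 158, 166, 173, 189, 198, 202, 212, 220, 227, 239, 248]

Fragment lengths:
  0→5: 5 bp
  5→18: 13 bp
  18→24: 6 bp
  24→32: 8 bp
  32→37: 5 bp
  37→46: 9 bp
  46→62: 16 bp
  62→71: 9 bp
  71→83: 12 bp
  83→93: 10 bp
  93→101: 8 bp
  101→111: 10 bp
  111→118: 7 bp
  118→126: 8 bp
  126→141: 15 bp
  141→150: 9 bp
  150→158: 8 bp
  158→166: 8 bp
  166→173: 7 bp
  173→189: 16 bp
  189→198: 9 bp
  198→202: 4 bp
  202→212: 10 bp
  212→220: 8 bp
  220→227: 7 bp
  227→239: 12 bp
  239→248: 9 bp
  248→0 (wrap): 254-248+0 = 6 bp

[4,5,5,6,6,7,7,7,8,8,8,8,8,8,9,9,9,9,9,10,10,10,12,12,13,15,16,16]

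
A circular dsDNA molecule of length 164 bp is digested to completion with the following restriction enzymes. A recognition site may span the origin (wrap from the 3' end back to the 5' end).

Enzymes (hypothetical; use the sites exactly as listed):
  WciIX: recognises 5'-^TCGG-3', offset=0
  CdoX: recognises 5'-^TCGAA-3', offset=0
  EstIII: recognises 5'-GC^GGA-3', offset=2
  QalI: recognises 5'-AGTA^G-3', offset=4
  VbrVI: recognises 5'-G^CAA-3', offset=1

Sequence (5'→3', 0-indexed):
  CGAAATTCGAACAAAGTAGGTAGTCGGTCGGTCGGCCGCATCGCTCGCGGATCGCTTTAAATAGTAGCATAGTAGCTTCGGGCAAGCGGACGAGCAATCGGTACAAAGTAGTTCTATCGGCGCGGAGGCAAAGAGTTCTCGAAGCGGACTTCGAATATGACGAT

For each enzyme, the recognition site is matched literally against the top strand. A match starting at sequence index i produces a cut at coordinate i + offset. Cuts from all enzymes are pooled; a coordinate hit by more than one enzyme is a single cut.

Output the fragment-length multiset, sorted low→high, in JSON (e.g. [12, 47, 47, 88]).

Scan for sites:
  WciIX (TCGG, off=0): starts [23, 27, 31, 77, 97, 116] → cuts [23, 27, 31, 77, 97, 116]
  CdoX (TCGAA, off=0): starts [6, 138, 150, 163] → cuts [6, 138, 150, 163]
  EstIII (GCGGA, off=2): starts [46, 85, 121, 143] → cuts [48, 87, 123, 145]
  QalI (AGTAG, off=4): starts [14, 62, 70, 106] → cuts [18, 66, 74, 110]
  VbrVI (GCAA, off=1): starts [81, 93, 127] → cuts [82, 94, 128]

All cut coordinates (distinct, sorted): [6, 18, 23, 27, 31, 48, 66, 74, 77, 82, 87, 94, 97, 110, 116, 123, 128, 138, 145, 150, 163]

Fragments:
  6→18: 12 bp
  18→23: 5 bp
  23→27: 4 bp
  27→31: 4 bp
  31→48: 17 bp
  48→66: 18 bp
  66→74: 8 bp
  74→77: 3 bp
  77→82: 5 bp
  82→87: 5 bp
  87→94: 7 bp
  94→97: 3 bp
  97→110: 13 bp
  110→116: 6 bp
  116→123: 7 bp
  123→128: 5 bp
  128→138: 10 bp
  138→145: 7 bp
  145→150: 5 bp
  150→163: 13 bp
  163→6 (wrap): 164-163+6 = 7 bp

[3,3,4,4,5,5,5,5,5,6,7,7,7,7,8,10,12,13,13,17,18]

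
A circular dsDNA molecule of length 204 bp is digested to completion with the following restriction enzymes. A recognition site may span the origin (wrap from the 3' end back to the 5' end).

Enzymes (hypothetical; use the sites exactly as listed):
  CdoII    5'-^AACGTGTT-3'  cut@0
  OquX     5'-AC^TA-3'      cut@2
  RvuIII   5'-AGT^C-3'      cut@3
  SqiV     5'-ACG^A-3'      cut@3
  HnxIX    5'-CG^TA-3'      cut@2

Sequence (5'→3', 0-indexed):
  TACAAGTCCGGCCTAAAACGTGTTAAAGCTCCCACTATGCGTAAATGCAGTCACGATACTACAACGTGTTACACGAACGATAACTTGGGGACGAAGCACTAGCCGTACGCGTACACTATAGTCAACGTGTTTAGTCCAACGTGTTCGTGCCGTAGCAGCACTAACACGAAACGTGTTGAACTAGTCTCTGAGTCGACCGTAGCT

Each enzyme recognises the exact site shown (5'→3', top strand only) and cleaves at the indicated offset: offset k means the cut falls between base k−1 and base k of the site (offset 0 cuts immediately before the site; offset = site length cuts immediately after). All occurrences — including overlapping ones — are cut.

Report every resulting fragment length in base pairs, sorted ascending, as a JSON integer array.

Scan for sites:
  CdoII AACGTGTT/0: at [16, 62, 123, 137, 169] ⇒ [16, 62, 123, 137, 169]
  OquX ACTA/2: at [33, 57, 97, 114, 159, 179] ⇒ [35, 59, 99, 116, 161, 181]
  RvuIII AGTC/3: at [4, 48, 119, 132, 182, 190] ⇒ [7, 51, 122, 135, 185, 193]
  SqiV ACGA/3: at [52, 72, 76, 90, 165] ⇒ [55, 75, 79, 93, 168]
  HnxIX CGTA/2: at [39, 103, 109, 150, 197] ⇒ [41, 105, 111, 152, 199]

All cut coordinates (distinct, sorted): [7, 16, 35, 41, 51, 55, 59, 62, 75, 79, 93, 99, 105, 111, 116, 122, 123, 135, 137, 152, 161, 168, 169, 181, 185, 193, 199]

Fragment lengths:
  7→16: 9 bp
  16→35: 19 bp
  35→41: 6 bp
  41→51: 10 bp
  51→55: 4 bp
  55→59: 4 bp
  59→62: 3 bp
  62→75: 13 bp
  75→79: 4 bp
  79→93: 14 bp
  93→99: 6 bp
  99→105: 6 bp
  105→111: 6 bp
  111→116: 5 bp
  116→122: 6 bp
  122→123: 1 bp
  123→135: 12 bp
  135→137: 2 bp
  137→152: 15 bp
  152→161: 9 bp
  161→168: 7 bp
  168→169: 1 bp
  169→181: 12 bp
  181→185: 4 bp
  185→193: 8 bp
  193→199: 6 bp
  199→7 (wrap): 204-199+7 = 12 bp

[1,1,2,3,4,4,4,4,5,6,6,6,6,6,6,7,8,9,9,10,12,12,12,13,14,15,19]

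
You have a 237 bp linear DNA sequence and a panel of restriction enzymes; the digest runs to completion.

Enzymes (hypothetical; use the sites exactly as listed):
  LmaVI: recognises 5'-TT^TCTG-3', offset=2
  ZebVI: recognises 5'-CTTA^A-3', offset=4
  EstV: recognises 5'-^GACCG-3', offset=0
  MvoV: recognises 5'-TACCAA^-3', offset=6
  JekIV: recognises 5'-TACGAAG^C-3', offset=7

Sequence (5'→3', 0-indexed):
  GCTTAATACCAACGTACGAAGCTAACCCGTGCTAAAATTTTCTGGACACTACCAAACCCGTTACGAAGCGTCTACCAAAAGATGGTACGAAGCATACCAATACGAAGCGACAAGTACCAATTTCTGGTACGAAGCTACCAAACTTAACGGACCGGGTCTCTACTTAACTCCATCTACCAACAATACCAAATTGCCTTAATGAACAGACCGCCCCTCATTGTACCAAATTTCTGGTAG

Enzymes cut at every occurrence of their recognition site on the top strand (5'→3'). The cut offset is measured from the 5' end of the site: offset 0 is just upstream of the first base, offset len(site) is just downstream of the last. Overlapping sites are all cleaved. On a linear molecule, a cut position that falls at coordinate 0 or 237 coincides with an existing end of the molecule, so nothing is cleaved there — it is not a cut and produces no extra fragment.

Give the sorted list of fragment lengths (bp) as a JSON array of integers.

Site scan:
  LmaVI (TTTCTG, off=2): starts [38, 120, 227] → cuts [40, 122, 229]
  ZebVI (CTTAA, off=4): starts [1, 142, 162, 194] → cuts [5, 146, 166, 198]
  EstV (GACCG, off=0): starts [149, 205] → cuts [149, 205]
  MvoV (TACCAA, off=6): starts [6, 49, 72, 94, 114, 135, 174, 183, 220] → cuts [12, 55, 78, 100, 120, 141, 180, 189, 226]
  JekIV (TACGAAGC, off=7): starts [14, 61, 85, 100, 127] → cuts [21, 68, 92, 107, 134]

Pooled cuts: [5, 12, 21, 40, 55, 68, 78, 92, 100, 107, 120, 122, 134, 141, 146, 149, 166, 180, 189, 198, 205, 226, 229]

Fragment lengths:
  [0,5): 5 bp
  [5,12): 7 bp
  [12,21): 9 bp
  [21,40): 19 bp
  [40,55): 15 bp
  [55,68): 13 bp
  [68,78): 10 bp
  [78,92): 14 bp
  [92,100): 8 bp
  [100,107): 7 bp
  [107,120): 13 bp
  [120,122): 2 bp
  [122,134): 12 bp
  [134,141): 7 bp
  [141,146): 5 bp
  [146,149): 3 bp
  [149,166): 17 bp
  [166,180): 14 bp
  [180,189): 9 bp
  [189,198): 9 bp
  [198,205): 7 bp
  [205,226): 21 bp
  [226,229): 3 bp
  [229,237): 8 bp

[2,3,3,5,5,7,7,7,7,8,8,9,9,9,10,12,13,13,14,14,15,17,19,21]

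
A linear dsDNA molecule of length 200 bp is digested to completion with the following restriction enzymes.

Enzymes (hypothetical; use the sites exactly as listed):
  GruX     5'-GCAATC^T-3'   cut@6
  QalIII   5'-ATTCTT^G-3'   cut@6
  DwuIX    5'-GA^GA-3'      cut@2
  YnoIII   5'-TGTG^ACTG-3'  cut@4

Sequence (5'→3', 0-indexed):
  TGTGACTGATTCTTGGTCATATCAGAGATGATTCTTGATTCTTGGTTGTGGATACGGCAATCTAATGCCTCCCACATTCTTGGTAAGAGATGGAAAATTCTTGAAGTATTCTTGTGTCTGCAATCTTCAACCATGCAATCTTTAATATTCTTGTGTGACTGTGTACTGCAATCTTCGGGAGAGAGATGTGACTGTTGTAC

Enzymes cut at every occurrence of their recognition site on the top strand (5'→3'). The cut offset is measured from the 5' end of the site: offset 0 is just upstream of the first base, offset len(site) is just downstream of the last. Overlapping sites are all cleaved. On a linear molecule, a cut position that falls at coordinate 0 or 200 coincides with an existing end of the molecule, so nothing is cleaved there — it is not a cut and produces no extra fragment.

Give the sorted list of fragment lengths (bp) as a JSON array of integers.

Scan for sites:
  GruX (GCAATCT, off=6): starts [56, 119, 134, 167] → cuts [62, 125, 140, 173]
  QalIII (ATTCTTG, off=6): starts [8, 30, 37, 75, 96, 107, 146] → cuts [14, 36, 43, 81, 102, 113, 152]
  DwuIX (GAGA, off=2): starts [24, 86, 178, 180, 182] → cuts [26, 88, 180, 182, 184]
  YnoIII (TGTGACTG, off=4): starts [0, 153, 186] → cuts [4, 157, 190]

Pooled cuts: [4, 14, 26, 36, 43, 62, 81, 88, 102, 113, 125, 140, 152, 157, 173, 180, 182, 184, 190]

Fragment lengths:
  [0,4): 4 bp
  [4,14): 10 bp
  [14,26): 12 bp
  [26,36): 10 bp
  [36,43): 7 bp
  [43,62): 19 bp
  [62,81): 19 bp
  [81,88): 7 bp
  [88,102): 14 bp
  [102,113): 11 bp
  [113,125): 12 bp
  [125,140): 15 bp
  [140,152): 12 bp
  [152,157): 5 bp
  [157,173): 16 bp
  [173,180): 7 bp
  [180,182): 2 bp
  [182,184): 2 bp
  [184,190): 6 bp
  [190,200): 10 bp

[2,2,4,5,6,7,7,7,10,10,10,11,12,12,12,14,15,16,19,19]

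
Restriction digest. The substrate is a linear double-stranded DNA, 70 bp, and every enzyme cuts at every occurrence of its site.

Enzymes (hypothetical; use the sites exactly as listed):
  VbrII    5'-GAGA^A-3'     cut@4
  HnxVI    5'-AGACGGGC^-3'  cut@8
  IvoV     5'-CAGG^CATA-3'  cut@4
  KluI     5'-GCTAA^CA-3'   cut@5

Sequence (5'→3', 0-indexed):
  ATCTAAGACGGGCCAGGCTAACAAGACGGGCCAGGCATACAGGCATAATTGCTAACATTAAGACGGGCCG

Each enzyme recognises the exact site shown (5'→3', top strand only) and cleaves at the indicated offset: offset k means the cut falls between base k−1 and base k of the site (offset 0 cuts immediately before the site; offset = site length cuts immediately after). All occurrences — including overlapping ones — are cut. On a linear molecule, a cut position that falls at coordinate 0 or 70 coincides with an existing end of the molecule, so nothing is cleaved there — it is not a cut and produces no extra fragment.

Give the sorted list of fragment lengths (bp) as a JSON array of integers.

Per-enzyme occurrences:
  VbrII (GAGAA, off=4): no sites
  HnxVI (AGACGGGC, off=8): starts [5, 23, 60] → cuts [13, 31, 68]
  IvoV (CAGGCATA, off=4): starts [31, 39] → cuts [35, 43]
  KluI (GCTAACA, off=5): starts [16, 50] → cuts [21, 55]

All cut coordinates (distinct, sorted): [13, 21, 31, 35, 43, 55, 68]

Fragments:
  [0,13): 13 bp
  [13,21): 8 bp
  [21,31): 10 bp
  [31,35): 4 bp
  [35,43): 8 bp
  [43,55): 12 bp
  [55,68): 13 bp
  [68,70): 2 bp

[2,4,8,8,10,12,13,13]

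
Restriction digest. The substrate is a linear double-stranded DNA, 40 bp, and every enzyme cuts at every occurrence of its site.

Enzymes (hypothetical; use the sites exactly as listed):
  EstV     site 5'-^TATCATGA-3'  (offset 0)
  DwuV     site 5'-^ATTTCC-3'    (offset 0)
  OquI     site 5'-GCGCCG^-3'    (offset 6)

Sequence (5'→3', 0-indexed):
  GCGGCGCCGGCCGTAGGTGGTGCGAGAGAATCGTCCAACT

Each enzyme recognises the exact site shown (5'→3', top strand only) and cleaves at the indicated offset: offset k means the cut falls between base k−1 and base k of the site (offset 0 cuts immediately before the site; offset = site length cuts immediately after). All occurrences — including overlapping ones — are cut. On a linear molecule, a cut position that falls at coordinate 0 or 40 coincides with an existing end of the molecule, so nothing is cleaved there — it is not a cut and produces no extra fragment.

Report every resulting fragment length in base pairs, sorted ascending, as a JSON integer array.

Scan for sites:
  EstV (TATCATGA, off=0): no sites
  DwuV (ATTTCC, off=0): no sites
  OquI (GCGCCG, off=6): starts [3] → cuts [9]

All cut coordinates (distinct, sorted): [9]

Fragment lengths:
  [0,9): 9 bp
  [9,40): 31 bp

[9,31]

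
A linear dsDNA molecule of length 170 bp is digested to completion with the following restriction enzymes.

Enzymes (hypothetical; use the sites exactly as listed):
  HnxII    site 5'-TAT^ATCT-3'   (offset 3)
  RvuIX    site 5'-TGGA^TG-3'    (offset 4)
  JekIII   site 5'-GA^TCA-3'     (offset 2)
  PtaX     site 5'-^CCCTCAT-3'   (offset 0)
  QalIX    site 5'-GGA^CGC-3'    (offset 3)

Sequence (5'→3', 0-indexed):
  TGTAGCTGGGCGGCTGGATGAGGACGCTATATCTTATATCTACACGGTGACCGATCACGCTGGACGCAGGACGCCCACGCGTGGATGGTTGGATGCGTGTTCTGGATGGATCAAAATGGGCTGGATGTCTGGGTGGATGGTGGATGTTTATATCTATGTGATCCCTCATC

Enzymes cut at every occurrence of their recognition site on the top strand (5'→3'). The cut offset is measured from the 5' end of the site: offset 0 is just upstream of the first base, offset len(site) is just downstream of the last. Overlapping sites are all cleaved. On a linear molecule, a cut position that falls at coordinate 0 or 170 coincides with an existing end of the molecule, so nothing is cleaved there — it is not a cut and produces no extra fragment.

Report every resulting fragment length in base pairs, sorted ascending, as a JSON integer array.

Site scan:
  HnxII TATATCT/3: at [27, 34, 148] ⇒ [30, 37, 151]
  RvuIX TGGATG/4: at [14, 81, 89, 102, 121, 133, 140] ⇒ [18, 85, 93, 106, 125, 137, 144]
  JekIII GATCA/2: at [52, 108] ⇒ [54, 110]
  PtaX CCCTCAT/0: at [162] ⇒ [162]
  QalIX GGACGC/3: at [21, 61, 68] ⇒ [24, 64, 71]

All cut coordinates (distinct, sorted): [18, 24, 30, 37, 54, 64, 71, 85, 93, 106, 110, 125, 137, 144, 151, 162]

Fragments:
  [0,18): 18 bp
  [18,24): 6 bp
  [24,30): 6 bp
  [30,37): 7 bp
  [37,54): 17 bp
  [54,64): 10 bp
  [64,71): 7 bp
  [71,85): 14 bp
  [85,93): 8 bp
  [93,106): 13 bp
  [106,110): 4 bp
  [110,125): 15 bp
  [125,137): 12 bp
  [137,144): 7 bp
  [144,151): 7 bp
  [151,162): 11 bp
  [162,170): 8 bp

[4,6,6,7,7,7,7,8,8,10,11,12,13,14,15,17,18]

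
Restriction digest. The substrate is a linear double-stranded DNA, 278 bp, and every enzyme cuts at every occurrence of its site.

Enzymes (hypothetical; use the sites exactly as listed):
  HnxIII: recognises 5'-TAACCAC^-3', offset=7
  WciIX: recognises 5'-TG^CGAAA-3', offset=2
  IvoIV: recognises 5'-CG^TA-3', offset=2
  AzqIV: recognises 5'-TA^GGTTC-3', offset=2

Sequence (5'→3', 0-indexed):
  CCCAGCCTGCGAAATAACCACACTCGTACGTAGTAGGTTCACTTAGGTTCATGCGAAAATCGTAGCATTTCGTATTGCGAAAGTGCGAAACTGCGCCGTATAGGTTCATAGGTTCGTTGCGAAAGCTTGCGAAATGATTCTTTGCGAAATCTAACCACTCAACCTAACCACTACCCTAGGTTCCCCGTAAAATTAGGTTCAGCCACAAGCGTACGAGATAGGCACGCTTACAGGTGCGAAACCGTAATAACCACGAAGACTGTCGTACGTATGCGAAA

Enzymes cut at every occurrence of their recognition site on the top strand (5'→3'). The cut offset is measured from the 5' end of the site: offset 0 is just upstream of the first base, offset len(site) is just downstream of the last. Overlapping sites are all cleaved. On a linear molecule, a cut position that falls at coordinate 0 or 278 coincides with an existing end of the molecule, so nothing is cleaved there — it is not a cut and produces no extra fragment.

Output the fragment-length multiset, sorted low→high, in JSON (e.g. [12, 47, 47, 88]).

[4,4,4,4,5,5,5,5,7,8,8,8,8,8,9,9,9,9,10,10,10,10,11,12,13,13,14,15,16,25]

Scan for sites:
  HnxIII TAACCAC/7: at [14, 151, 164, 247] ⇒ [21, 158, 171, 254]
  WciIX TGCGAAA/2: at [7, 51, 75, 83, 117, 127, 142, 234, 271] ⇒ [9, 53, 77, 85, 119, 129, 144, 236, 273]
  IvoIV CGTA/2: at [24, 28, 60, 70, 96, 185, 209, 242, 263, 267] ⇒ [26, 30, 62, 72, 98, 187, 211, 244, 265, 269]
  AzqIV TAGGTTC/2: at [33, 43, 100, 108, 176, 193] ⇒ [35, 45, 102, 110, 178, 195]

All cut coordinates (distinct, sorted): [9, 21, 26, 30, 35, 45, 53, 62, 72, 77, 85, 98, 102, 110, 119, 129, 144, 158, 171, 178, 187, 195, 211, 236, 244, 254, 265, 269, 273]

Fragment lengths:
  [0,9): 9 bp
  [9,21): 12 bp
  [21,26): 5 bp
  [26,30): 4 bp
  [30,35): 5 bp
  [35,45): 10 bp
  [45,53): 8 bp
  [53,62): 9 bp
  [62,72): 10 bp
  [72,77): 5 bp
  [77,85): 8 bp
  [85,98): 13 bp
  [98,102): 4 bp
  [102,110): 8 bp
  [110,119): 9 bp
  [119,129): 10 bp
  [129,144): 15 bp
  [144,158): 14 bp
  [158,171): 13 bp
  [171,178): 7 bp
  [178,187): 9 bp
  [187,195): 8 bp
  [195,211): 16 bp
  [211,236): 25 bp
  [236,244): 8 bp
  [244,254): 10 bp
  [254,265): 11 bp
  [265,269): 4 bp
  [269,273): 4 bp
  [273,278): 5 bp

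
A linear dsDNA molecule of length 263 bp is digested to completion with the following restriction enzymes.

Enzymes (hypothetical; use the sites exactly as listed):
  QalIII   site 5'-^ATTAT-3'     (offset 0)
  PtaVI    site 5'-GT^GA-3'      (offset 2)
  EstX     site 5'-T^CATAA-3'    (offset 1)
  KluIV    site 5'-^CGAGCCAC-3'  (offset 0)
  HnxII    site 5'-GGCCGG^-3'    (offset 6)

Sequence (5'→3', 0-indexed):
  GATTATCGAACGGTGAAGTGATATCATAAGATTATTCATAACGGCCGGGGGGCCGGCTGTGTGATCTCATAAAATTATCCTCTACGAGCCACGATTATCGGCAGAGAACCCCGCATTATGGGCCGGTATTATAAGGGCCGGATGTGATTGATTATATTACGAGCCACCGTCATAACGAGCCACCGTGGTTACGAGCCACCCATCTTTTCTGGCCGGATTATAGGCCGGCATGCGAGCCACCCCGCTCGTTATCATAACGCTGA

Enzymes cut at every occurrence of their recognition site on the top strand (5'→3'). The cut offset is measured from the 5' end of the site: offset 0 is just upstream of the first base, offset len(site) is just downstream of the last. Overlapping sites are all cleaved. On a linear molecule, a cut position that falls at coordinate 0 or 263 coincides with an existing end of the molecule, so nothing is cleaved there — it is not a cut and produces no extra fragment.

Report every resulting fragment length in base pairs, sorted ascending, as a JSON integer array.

Scan for sites:
  QalIII (ATTAT, off=0): starts [1, 30, 73, 93, 114, 127, 150, 216] → cuts [1, 30, 73, 93, 114, 127, 150, 216]
  PtaVI (GTGA, off=2): starts [12, 17, 60, 143] → cuts [14, 19, 62, 145]
  EstX (TCATAA, off=1): starts [23, 35, 66, 169, 251] → cuts [24, 36, 67, 170, 252]
  KluIV (CGAGCCAC, off=0): starts [84, 159, 175, 191, 232] → cuts [84, 159, 175, 191, 232]
  HnxII (GGCCGG, off=6): starts [42, 50, 120, 135, 210, 222] → cuts [48, 56, 126, 141, 216, 228]

Pooled cuts: [1, 14, 19, 24, 30, 36, 48, 56, 62, 67, 73, 84, 93, 114, 126, 127, 141, 145, 150, 159, 170, 175, 191, 216, 228, 232, 252]

Fragments:
  [0,1): 1 bp
  [1,14): 13 bp
  [14,19): 5 bp
  [19,24): 5 bp
  [24,30): 6 bp
  [30,36): 6 bp
  [36,48): 12 bp
  [48,56): 8 bp
  [56,62): 6 bp
  [62,67): 5 bp
  [67,73): 6 bp
  [73,84): 11 bp
  [84,93): 9 bp
  [93,114): 21 bp
  [114,126): 12 bp
  [126,127): 1 bp
  [127,141): 14 bp
  [141,145): 4 bp
  [145,150): 5 bp
  [150,159): 9 bp
  [159,170): 11 bp
  [170,175): 5 bp
  [175,191): 16 bp
  [191,216): 25 bp
  [216,228): 12 bp
  [228,232): 4 bp
  [232,252): 20 bp
  [252,263): 11 bp

[1,1,4,4,5,5,5,5,5,6,6,6,6,8,9,9,11,11,11,12,12,12,13,14,16,20,21,25]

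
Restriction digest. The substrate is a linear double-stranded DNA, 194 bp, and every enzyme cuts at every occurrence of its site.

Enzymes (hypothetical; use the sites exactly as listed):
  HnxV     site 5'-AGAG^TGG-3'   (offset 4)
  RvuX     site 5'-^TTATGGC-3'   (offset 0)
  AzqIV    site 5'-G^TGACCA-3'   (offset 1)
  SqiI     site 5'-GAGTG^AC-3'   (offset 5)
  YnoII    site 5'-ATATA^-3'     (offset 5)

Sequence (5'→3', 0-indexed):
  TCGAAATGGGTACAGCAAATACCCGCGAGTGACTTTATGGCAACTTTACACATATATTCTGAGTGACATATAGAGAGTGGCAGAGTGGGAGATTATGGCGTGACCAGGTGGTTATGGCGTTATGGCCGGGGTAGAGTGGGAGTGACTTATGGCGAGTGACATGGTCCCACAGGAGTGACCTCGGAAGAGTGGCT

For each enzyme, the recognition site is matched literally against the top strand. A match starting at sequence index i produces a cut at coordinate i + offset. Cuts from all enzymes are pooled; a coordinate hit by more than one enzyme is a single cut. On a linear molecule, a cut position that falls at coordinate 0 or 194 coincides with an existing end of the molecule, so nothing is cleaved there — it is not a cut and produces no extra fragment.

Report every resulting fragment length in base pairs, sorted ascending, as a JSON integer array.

Scan for sites:
  HnxV (AGAGTGG, off=4): starts [73, 81, 132, 185] → cuts [77, 85, 136, 189]
  RvuX (TTATGGC, off=0): starts [34, 92, 111, 119, 146] → cuts [34, 92, 111, 119, 146]
  AzqIV (GTGACCA, off=1): starts [99] → cuts [100]
  SqiI (GAGTGAC, off=5): starts [26, 60, 139, 153, 172] → cuts [31, 65, 144, 158, 177]
  YnoII (ATATA, off=5): starts [51, 67] → cuts [56, 72]

Pooled cuts: [31, 34, 56, 65, 72, 77, 85, 92, 100, 111, 119, 136, 144, 146, 158, 177, 189]

Fragments:
  [0,31): 31 bp
  [31,34): 3 bp
  [34,56): 22 bp
  [56,65): 9 bp
  [65,72): 7 bp
  [72,77): 5 bp
  [77,85): 8 bp
  [85,92): 7 bp
  [92,100): 8 bp
  [100,111): 11 bp
  [111,119): 8 bp
  [119,136): 17 bp
  [136,144): 8 bp
  [144,146): 2 bp
  [146,158): 12 bp
  [158,177): 19 bp
  [177,189): 12 bp
  [189,194): 5 bp

[2,3,5,5,7,7,8,8,8,8,9,11,12,12,17,19,22,31]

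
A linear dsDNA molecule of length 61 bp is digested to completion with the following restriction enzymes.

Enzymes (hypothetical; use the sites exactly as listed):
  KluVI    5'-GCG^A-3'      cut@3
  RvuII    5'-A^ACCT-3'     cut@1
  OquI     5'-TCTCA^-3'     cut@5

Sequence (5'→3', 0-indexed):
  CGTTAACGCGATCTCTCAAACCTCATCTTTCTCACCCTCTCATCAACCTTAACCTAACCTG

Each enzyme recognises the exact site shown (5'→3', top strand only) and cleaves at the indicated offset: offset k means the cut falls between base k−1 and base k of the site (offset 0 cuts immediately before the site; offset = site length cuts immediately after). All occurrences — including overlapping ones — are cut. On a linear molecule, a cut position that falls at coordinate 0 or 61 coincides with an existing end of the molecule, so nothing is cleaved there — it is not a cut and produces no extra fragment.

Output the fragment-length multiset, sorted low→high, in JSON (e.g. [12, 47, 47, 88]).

[1,3,5,5,6,8,8,10,15]

Site scan:
  KluVI (GCGA, off=3): starts [7] → cuts [10]
  RvuII (AACCT, off=1): starts [18, 44, 50, 55] → cuts [19, 45, 51, 56]
  OquI (TCTCA, off=5): starts [13, 29, 37] → cuts [18, 34, 42]

Pooled cuts: [10, 18, 19, 34, 42, 45, 51, 56]

Fragment lengths:
  [0,10): 10 bp
  [10,18): 8 bp
  [18,19): 1 bp
  [19,34): 15 bp
  [34,42): 8 bp
  [42,45): 3 bp
  [45,51): 6 bp
  [51,56): 5 bp
  [56,61): 5 bp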